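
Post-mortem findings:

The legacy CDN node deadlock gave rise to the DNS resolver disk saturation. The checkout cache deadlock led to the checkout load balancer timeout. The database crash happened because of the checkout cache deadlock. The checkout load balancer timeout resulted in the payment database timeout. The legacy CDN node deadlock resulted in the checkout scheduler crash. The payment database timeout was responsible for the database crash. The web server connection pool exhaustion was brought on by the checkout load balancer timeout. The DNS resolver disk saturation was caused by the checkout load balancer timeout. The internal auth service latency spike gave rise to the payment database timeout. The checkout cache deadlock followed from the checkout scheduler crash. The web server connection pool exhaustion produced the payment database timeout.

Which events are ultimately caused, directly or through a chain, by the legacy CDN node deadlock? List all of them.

Direct effects: the checkout scheduler crash, the DNS resolver disk saturation.
2 steps out: the checkout cache deadlock.
3 steps out: the checkout load balancer timeout, the database crash.
4 steps out: the web server connection pool exhaustion, the payment database timeout.
Not reachable from it: the internal auth service latency spike.

the DNS resolver disk saturation, the checkout cache deadlock, the checkout load balancer timeout, the checkout scheduler crash, the database crash, the payment database timeout, the web server connection pool exhaustion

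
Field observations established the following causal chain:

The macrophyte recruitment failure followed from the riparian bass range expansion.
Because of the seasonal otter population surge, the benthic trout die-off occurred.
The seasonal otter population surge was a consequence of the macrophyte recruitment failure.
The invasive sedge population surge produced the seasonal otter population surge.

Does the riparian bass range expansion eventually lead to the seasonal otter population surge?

Yes

There is a causal chain: the riparian bass range expansion → the macrophyte recruitment failure → the seasonal otter population surge.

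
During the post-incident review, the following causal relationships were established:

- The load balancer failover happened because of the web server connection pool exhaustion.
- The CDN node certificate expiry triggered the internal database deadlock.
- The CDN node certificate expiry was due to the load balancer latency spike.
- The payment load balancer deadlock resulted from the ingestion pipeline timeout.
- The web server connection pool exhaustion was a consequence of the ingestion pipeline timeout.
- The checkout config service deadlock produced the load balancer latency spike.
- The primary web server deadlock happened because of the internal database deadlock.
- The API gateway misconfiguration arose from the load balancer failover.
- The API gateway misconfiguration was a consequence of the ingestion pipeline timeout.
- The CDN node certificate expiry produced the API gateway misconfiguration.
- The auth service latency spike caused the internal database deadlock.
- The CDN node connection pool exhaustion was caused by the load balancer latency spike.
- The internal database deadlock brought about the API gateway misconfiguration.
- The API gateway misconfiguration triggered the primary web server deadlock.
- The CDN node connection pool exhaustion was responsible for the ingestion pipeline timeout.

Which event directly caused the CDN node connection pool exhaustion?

Upstream contributors include the checkout config service deadlock, but only the load balancer latency spike feeds directly into the CDN node connection pool exhaustion.

the load balancer latency spike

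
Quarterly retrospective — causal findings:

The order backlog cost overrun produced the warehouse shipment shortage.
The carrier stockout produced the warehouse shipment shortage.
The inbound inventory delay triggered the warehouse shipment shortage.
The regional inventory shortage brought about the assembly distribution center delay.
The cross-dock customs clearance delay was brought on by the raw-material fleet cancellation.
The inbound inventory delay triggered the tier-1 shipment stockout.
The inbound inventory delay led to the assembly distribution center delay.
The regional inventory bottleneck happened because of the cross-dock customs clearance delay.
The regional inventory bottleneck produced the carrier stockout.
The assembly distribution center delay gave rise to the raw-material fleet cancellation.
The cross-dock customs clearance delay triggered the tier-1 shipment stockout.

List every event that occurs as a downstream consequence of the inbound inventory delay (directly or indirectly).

Direct effects: the assembly distribution center delay, the tier-1 shipment stockout, the warehouse shipment shortage.
2 steps out: the raw-material fleet cancellation.
3 steps out: the cross-dock customs clearance delay.
4 steps out: the regional inventory bottleneck.
5 steps out: the carrier stockout.
Not reachable from it: the regional inventory shortage, the order backlog cost overrun.

the assembly distribution center delay, the carrier stockout, the cross-dock customs clearance delay, the raw-material fleet cancellation, the regional inventory bottleneck, the tier-1 shipment stockout, the warehouse shipment shortage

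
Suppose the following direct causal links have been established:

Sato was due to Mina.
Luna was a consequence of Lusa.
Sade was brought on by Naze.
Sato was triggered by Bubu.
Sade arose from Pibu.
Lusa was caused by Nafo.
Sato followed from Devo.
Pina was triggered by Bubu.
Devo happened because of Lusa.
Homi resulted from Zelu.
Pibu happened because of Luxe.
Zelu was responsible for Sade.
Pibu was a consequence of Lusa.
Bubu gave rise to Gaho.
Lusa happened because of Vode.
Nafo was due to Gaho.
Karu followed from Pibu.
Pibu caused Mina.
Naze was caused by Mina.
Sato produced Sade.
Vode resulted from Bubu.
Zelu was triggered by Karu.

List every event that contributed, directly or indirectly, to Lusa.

Immediate causes of Lusa: Vode, Nafo.
Further upstream: Bubu, Gaho.

Bubu, Gaho, Nafo, Vode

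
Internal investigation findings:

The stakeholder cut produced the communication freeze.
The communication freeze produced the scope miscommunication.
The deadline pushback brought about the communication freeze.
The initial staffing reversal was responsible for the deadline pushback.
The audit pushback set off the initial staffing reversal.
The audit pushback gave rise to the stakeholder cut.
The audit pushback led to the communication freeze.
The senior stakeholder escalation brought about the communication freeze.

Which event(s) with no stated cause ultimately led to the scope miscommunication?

the audit pushback, the senior stakeholder escalation

Tracing upstream from the scope miscommunication: the scope miscommunication ← the communication freeze ← the audit pushback.
A separate upstream branch: the scope miscommunication ← the communication freeze ← the senior stakeholder escalation.
Each of those chain origins has no stated cause.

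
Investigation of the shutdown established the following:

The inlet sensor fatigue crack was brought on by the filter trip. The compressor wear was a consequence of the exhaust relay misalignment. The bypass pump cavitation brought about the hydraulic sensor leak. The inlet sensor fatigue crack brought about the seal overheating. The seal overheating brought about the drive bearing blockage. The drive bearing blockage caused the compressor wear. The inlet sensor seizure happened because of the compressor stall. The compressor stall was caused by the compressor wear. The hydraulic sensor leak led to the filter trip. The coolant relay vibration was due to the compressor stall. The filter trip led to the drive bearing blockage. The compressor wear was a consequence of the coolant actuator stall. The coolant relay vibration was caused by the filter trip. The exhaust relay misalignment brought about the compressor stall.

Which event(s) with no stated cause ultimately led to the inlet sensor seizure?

Tracing upstream from the inlet sensor seizure: the inlet sensor seizure ← the compressor stall ← the compressor wear ← the drive bearing blockage ← the filter trip ← the hydraulic sensor leak ← the bypass pump cavitation.
A separate upstream branch: the inlet sensor seizure ← the compressor stall ← the compressor wear ← the coolant actuator stall.
A separate upstream branch: the inlet sensor seizure ← the compressor stall ← the exhaust relay misalignment.
Each of those chain origins has no stated cause.

the bypass pump cavitation, the coolant actuator stall, the exhaust relay misalignment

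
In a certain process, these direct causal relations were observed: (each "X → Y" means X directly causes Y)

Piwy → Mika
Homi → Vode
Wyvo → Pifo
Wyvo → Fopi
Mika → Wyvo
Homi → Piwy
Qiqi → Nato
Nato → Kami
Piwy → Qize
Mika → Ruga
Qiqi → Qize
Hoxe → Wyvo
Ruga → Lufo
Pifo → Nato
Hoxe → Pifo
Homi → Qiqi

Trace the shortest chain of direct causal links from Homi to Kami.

Homi → Qiqi → Nato → Kami

Homi → Qiqi
Qiqi → Nato
Nato → Kami
Length: 3 steps.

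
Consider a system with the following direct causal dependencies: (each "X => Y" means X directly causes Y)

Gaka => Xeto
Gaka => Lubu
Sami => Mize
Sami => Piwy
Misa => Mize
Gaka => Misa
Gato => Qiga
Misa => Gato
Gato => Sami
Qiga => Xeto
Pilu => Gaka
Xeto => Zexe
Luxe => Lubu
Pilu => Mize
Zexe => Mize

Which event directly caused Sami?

Upstream contributors include Pilu, Gaka, Misa, but only Gato feeds directly into Sami.

Gato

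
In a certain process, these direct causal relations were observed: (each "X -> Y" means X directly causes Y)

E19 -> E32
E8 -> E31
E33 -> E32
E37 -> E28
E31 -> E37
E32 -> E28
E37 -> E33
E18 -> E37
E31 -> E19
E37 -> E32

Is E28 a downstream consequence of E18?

Yes

There is a causal chain: E18 → E37 → E28.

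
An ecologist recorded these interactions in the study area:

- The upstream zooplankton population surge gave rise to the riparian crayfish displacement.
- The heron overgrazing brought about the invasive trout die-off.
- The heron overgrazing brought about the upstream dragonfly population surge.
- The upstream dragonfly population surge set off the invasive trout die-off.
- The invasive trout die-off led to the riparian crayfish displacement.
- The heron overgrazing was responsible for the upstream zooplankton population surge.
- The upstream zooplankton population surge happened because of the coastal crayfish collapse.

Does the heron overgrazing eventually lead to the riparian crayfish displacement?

There is a causal chain: the heron overgrazing → the upstream zooplankton population surge → the riparian crayfish displacement.

Yes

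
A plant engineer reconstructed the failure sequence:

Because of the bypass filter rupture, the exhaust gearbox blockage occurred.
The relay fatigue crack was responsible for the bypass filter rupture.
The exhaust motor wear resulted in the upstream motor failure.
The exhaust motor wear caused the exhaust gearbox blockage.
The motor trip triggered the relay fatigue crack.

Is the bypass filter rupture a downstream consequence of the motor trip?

Yes

There is a causal chain: the motor trip → the relay fatigue crack → the bypass filter rupture.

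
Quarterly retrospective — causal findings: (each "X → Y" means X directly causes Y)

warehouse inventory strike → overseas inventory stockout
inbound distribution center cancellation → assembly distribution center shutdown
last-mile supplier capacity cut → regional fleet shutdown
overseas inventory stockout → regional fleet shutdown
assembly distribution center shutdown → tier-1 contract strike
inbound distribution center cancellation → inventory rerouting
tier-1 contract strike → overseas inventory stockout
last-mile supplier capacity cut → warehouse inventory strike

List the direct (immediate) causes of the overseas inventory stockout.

the tier-1 contract strike, the warehouse inventory strike

Upstream contributors include the last-mile supplier capacity cut, the inbound distribution center cancellation, the assembly distribution center shutdown, but only the tier-1 contract strike, the warehouse inventory strike feed directly into the overseas inventory stockout.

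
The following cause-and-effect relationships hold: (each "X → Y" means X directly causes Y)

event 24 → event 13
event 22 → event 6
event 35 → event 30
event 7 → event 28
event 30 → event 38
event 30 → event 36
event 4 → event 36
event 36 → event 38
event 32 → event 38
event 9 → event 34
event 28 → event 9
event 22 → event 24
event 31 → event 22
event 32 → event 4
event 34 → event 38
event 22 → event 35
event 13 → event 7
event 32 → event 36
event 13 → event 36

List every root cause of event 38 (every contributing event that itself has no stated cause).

event 31, event 32

Tracing upstream from event 38: event 38 ← event 30 ← event 35 ← event 22 ← event 31.
A separate upstream branch: event 38 ← event 32.
Each of those chain origins has no stated cause.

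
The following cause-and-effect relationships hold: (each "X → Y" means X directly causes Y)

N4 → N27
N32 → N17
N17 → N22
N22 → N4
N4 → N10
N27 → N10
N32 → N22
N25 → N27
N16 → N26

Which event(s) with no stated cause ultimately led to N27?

Tracing upstream from N27: N27 ← N4 ← N22 ← N32.
A separate upstream branch: N27 ← N25.
Each of those chain origins has no stated cause.

N25, N32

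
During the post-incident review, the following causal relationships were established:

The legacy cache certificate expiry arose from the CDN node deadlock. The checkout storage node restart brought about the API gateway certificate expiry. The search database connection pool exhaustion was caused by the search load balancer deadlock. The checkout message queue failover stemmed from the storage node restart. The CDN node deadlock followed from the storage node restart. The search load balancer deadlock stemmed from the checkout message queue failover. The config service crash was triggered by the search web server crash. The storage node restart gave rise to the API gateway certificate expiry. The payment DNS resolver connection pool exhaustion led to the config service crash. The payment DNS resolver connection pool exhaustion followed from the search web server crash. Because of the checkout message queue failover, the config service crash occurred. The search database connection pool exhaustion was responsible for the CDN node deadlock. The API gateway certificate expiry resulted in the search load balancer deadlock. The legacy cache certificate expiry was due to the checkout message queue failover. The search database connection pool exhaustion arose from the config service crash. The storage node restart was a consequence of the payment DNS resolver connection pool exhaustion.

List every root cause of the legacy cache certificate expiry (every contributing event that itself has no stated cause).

the checkout storage node restart, the search web server crash

Tracing upstream from the legacy cache certificate expiry: the legacy cache certificate expiry ← the checkout message queue failover ← the storage node restart ← the payment DNS resolver connection pool exhaustion ← the search web server crash.
A separate upstream branch: the legacy cache certificate expiry ← the CDN node deadlock ← the search database connection pool exhaustion ← the search load balancer deadlock ← the API gateway certificate expiry ← the checkout storage node restart.
Each of those chain origins has no stated cause.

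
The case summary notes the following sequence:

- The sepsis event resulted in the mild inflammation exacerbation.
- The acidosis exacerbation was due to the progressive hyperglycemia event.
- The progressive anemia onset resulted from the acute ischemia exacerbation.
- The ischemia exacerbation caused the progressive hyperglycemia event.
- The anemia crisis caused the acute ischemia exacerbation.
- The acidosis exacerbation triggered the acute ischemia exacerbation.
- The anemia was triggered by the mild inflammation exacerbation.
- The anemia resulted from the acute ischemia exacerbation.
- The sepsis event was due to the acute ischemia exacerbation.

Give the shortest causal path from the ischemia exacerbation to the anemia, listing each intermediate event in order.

the ischemia exacerbation → the progressive hyperglycemia event → the acidosis exacerbation → the acute ischemia exacerbation → the anemia

the ischemia exacerbation → the progressive hyperglycemia event
the progressive hyperglycemia event → the acidosis exacerbation
the acidosis exacerbation → the acute ischemia exacerbation
the acute ischemia exacerbation → the anemia
Length: 4 steps.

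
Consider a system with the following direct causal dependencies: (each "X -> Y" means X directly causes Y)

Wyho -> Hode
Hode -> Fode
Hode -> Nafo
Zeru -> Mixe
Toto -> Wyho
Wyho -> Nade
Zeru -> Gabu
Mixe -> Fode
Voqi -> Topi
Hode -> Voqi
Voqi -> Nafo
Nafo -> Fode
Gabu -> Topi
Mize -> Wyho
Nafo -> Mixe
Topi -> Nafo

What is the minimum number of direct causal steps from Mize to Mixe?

Shortest chain: Mize → Wyho → Hode → Nafo → Mixe.

4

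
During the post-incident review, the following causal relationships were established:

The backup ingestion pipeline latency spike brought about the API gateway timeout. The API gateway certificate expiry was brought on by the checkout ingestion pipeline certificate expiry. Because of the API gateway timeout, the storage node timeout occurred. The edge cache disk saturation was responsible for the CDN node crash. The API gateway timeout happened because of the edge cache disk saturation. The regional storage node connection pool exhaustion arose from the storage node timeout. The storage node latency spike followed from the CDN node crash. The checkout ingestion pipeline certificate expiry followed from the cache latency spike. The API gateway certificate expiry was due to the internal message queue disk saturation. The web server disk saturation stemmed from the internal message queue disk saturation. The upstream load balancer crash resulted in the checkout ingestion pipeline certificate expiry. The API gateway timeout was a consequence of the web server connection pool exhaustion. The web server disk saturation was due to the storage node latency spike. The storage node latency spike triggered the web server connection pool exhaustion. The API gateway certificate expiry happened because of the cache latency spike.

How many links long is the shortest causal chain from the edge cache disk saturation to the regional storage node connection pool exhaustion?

Shortest chain: the edge cache disk saturation → the API gateway timeout → the storage node timeout → the regional storage node connection pool exhaustion.

3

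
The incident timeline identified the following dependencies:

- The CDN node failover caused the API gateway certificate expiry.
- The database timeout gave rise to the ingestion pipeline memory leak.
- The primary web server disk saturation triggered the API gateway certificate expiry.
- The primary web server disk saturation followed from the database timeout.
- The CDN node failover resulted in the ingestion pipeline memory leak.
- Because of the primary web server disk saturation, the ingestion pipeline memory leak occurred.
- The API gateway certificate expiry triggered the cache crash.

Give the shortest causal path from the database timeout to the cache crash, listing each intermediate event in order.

the database timeout → the primary web server disk saturation
the primary web server disk saturation → the API gateway certificate expiry
the API gateway certificate expiry → the cache crash
Length: 3 steps.

the database timeout → the primary web server disk saturation → the API gateway certificate expiry → the cache crash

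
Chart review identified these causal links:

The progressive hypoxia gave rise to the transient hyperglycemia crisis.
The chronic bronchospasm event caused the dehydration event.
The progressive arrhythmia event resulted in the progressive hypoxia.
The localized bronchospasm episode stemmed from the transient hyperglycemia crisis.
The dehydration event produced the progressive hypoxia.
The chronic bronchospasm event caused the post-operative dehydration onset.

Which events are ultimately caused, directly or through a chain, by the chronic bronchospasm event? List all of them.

Direct effects: the dehydration event, the post-operative dehydration onset.
2 steps out: the progressive hypoxia.
3 steps out: the transient hyperglycemia crisis.
4 steps out: the localized bronchospasm episode.
Not reachable from it: the progressive arrhythmia event.

the dehydration event, the localized bronchospasm episode, the post-operative dehydration onset, the progressive hypoxia, the transient hyperglycemia crisis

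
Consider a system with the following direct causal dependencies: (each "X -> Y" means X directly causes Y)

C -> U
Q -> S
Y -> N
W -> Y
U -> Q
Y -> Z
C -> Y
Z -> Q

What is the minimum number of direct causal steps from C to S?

3

Shortest chain: C → U → Q → S.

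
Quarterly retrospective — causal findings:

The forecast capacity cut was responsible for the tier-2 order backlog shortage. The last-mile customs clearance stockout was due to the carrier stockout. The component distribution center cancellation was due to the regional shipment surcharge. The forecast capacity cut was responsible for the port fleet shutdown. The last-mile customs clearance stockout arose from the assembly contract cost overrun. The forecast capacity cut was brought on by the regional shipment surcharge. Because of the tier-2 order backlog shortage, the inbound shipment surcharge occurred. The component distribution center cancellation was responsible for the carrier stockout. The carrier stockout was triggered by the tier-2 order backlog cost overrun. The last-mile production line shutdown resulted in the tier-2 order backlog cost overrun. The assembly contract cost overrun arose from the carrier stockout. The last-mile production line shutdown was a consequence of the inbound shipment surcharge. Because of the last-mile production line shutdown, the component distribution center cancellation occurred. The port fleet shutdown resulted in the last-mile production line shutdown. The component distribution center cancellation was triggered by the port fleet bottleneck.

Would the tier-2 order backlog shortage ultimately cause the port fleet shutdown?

No

The tier-2 order backlog shortage leads to the inbound shipment surcharge, the last-mile production line shutdown, the tier-2 order backlog cost overrun, the component distribution center cancellation, the carrier stockout, the assembly contract cost overrun, the last-mile customs clearance stockout; the port fleet shutdown is not among them.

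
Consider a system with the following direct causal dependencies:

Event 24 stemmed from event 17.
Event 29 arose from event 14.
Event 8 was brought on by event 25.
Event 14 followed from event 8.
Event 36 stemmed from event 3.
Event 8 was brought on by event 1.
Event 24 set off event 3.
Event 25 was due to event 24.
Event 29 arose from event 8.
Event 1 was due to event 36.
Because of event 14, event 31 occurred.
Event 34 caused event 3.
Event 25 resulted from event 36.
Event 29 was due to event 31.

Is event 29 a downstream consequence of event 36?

There is a causal chain: event 36 → event 1 → event 8 → event 29.

Yes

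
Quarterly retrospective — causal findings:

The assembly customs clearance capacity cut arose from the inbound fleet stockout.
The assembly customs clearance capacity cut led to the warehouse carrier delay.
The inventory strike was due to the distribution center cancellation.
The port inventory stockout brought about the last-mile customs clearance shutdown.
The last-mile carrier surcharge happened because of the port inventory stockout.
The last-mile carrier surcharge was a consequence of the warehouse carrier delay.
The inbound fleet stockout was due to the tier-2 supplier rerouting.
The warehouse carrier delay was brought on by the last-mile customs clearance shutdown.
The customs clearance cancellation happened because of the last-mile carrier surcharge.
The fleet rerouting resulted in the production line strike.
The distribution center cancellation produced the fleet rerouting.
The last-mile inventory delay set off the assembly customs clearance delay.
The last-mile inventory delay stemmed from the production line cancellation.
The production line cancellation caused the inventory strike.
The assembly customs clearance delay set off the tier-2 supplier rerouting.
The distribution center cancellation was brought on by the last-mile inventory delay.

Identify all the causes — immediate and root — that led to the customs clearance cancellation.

Immediate cause of the customs clearance cancellation: the last-mile carrier surcharge.
Further upstream: the production line cancellation, the port inventory stockout, the last-mile customs clearance shutdown, the last-mile inventory delay, the assembly customs clearance delay, the tier-2 supplier rerouting, the inbound fleet stockout, the assembly customs clearance capacity cut, the warehouse carrier delay.

the assembly customs clearance capacity cut, the assembly customs clearance delay, the inbound fleet stockout, the last-mile carrier surcharge, the last-mile customs clearance shutdown, the last-mile inventory delay, the port inventory stockout, the production line cancellation, the tier-2 supplier rerouting, the warehouse carrier delay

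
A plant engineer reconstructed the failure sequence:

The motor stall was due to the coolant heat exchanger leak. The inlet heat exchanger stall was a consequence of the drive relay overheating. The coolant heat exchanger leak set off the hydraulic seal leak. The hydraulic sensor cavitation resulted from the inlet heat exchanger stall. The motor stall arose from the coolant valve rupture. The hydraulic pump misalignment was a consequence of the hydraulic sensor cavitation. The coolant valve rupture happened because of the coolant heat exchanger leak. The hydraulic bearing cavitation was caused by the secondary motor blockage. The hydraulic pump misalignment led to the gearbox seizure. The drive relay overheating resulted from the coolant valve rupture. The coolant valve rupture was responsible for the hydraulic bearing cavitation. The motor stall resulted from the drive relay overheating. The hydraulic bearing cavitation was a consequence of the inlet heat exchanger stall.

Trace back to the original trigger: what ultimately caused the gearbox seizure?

Tracing upstream from the gearbox seizure: the gearbox seizure ← the hydraulic pump misalignment ← the hydraulic sensor cavitation ← the inlet heat exchanger stall ← the drive relay overheating ← the coolant valve rupture ← the coolant heat exchanger leak.
The coolant heat exchanger leak has no stated cause, so it is the root.

the coolant heat exchanger leak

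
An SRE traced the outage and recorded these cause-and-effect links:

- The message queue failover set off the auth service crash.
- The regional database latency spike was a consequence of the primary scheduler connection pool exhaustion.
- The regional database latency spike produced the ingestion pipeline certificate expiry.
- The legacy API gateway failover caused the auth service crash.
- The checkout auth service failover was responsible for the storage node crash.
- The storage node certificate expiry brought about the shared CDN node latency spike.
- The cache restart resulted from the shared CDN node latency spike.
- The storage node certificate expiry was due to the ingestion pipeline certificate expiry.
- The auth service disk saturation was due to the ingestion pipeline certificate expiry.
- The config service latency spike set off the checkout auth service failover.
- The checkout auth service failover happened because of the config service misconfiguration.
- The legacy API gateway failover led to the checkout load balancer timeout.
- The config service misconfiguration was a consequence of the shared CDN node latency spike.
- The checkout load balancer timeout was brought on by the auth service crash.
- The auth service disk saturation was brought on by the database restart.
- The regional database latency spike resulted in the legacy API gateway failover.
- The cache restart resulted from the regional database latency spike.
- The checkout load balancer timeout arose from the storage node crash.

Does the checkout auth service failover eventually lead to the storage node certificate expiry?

The checkout auth service failover leads to the storage node crash, the checkout load balancer timeout; the storage node certificate expiry is not among them.

No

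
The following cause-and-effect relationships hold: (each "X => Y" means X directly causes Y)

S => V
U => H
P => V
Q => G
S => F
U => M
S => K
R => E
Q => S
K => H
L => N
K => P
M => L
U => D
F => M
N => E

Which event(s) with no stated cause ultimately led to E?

Tracing upstream from E: E ← N ← L ← M ← F ← S ← Q.
A separate upstream branch: E ← N ← L ← M ← U.
A separate upstream branch: E ← R.
Each of those chain origins has no stated cause.

Q, R, U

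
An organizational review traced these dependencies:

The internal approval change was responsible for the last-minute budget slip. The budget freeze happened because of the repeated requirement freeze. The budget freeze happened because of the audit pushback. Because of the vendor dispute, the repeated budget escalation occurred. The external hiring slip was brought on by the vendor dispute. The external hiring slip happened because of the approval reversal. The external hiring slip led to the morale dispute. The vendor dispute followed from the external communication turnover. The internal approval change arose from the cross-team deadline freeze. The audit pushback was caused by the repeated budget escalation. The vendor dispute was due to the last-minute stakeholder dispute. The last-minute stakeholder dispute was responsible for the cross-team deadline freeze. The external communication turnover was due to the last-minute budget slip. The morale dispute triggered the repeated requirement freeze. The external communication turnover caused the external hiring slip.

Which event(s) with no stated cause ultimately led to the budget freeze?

Tracing upstream from the budget freeze: the budget freeze ← the audit pushback ← the repeated budget escalation ← the vendor dispute ← the last-minute stakeholder dispute.
A separate upstream branch: the budget freeze ← the repeated requirement freeze ← the morale dispute ← the external hiring slip ← the approval reversal.
Each of those chain origins has no stated cause.

the approval reversal, the last-minute stakeholder dispute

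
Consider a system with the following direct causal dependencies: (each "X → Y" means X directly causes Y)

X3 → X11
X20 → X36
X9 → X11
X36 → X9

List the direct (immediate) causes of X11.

Upstream contributors include X20, X36, but only X3, X9 feed directly into X11.

X3, X9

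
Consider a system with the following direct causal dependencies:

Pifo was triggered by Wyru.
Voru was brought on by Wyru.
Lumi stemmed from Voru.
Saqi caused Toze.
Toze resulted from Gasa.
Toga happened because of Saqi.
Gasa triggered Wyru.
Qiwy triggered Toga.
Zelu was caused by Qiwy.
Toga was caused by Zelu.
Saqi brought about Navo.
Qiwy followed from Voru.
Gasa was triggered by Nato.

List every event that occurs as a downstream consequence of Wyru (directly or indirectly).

Direct effects: Voru, Pifo.
2 steps out: Qiwy, Lumi.
3 steps out: Zelu, Toga.
Not reachable from it: Nato, Gasa, Saqi, Toze, Navo.

Lumi, Pifo, Qiwy, Toga, Voru, Zelu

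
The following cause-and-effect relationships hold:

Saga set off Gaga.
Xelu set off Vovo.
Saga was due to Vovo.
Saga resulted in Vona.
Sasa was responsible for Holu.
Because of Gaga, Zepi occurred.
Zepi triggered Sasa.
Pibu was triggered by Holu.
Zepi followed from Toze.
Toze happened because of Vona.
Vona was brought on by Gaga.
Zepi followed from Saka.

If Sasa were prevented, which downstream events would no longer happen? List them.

Holu, Pibu

Downstream of Sasa: Holu, Pibu.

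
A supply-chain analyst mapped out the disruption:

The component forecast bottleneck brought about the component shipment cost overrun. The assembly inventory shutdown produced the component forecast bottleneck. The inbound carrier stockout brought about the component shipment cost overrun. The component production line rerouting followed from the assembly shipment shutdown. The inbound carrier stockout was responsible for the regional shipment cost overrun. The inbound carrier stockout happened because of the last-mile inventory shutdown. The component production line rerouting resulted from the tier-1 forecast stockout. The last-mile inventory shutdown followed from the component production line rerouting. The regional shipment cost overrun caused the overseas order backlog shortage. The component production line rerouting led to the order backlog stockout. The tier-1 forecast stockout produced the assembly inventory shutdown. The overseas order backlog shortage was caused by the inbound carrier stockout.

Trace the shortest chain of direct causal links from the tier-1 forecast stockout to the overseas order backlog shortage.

the tier-1 forecast stockout → the component production line rerouting → the last-mile inventory shutdown → the inbound carrier stockout → the overseas order backlog shortage

the tier-1 forecast stockout → the component production line rerouting
the component production line rerouting → the last-mile inventory shutdown
the last-mile inventory shutdown → the inbound carrier stockout
the inbound carrier stockout → the overseas order backlog shortage
Length: 4 steps.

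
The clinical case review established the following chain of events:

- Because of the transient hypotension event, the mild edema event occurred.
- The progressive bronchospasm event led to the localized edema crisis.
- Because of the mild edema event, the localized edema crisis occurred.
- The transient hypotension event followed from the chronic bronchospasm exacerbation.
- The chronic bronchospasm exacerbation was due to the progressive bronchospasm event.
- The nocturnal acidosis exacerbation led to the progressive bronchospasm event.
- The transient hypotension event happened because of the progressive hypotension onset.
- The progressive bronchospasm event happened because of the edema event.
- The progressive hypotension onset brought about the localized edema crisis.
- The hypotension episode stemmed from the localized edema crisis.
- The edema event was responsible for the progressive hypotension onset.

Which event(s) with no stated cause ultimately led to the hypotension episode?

Tracing upstream from the hypotension episode: the hypotension episode ← the localized edema crisis ← the progressive bronchospasm event ← the edema event.
A separate upstream branch: the hypotension episode ← the localized edema crisis ← the progressive bronchospasm event ← the nocturnal acidosis exacerbation.
Each of those chain origins has no stated cause.

the edema event, the nocturnal acidosis exacerbation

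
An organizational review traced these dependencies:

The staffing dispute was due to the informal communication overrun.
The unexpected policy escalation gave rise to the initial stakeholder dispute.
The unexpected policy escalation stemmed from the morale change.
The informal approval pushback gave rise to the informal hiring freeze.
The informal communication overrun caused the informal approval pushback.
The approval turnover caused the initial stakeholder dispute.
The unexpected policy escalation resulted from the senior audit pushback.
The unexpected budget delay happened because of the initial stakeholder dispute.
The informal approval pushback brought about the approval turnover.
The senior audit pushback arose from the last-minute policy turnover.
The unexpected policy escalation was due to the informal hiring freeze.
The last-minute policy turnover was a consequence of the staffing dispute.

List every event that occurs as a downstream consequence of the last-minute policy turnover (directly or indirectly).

Direct effects: the senior audit pushback.
2 steps out: the unexpected policy escalation.
3 steps out: the initial stakeholder dispute.
4 steps out: the unexpected budget delay.
Not reachable from it: the informal communication overrun, the staffing dispute, the informal approval pushback, the informal hiring freeze, the approval turnover, the morale change.

the initial stakeholder dispute, the senior audit pushback, the unexpected budget delay, the unexpected policy escalation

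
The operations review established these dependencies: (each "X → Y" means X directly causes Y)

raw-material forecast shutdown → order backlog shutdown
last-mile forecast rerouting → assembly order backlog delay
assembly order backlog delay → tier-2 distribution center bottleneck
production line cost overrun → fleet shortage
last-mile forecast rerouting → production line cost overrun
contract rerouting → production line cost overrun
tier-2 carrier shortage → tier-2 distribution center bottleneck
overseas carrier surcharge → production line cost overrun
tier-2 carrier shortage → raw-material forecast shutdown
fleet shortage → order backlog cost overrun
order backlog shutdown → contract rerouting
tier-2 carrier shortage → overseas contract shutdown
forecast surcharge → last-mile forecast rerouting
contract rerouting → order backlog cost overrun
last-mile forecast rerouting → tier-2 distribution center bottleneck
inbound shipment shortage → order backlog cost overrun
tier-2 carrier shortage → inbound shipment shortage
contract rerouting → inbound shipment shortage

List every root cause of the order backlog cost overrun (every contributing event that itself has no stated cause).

Tracing upstream from the order backlog cost overrun: the order backlog cost overrun ← the inbound shipment shortage ← the tier-2 carrier shortage.
A separate upstream branch: the order backlog cost overrun ← the fleet shortage ← the production line cost overrun ← the overseas carrier surcharge.
A separate upstream branch: the order backlog cost overrun ← the fleet shortage ← the production line cost overrun ← the last-mile forecast rerouting ← the forecast surcharge.
Each of those chain origins has no stated cause.

the forecast surcharge, the overseas carrier surcharge, the tier-2 carrier shortage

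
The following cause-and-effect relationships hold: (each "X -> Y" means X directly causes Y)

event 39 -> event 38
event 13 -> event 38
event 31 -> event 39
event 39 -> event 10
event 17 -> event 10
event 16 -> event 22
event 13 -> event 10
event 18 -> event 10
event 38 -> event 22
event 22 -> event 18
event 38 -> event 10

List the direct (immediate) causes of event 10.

Upstream contributors include event 16, event 31, event 22, but only event 13, event 17, event 18, event 38, event 39 feed directly into event 10.

event 13, event 17, event 18, event 38, event 39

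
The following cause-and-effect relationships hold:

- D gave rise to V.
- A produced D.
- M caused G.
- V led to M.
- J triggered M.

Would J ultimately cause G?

There is a causal chain: J → M → G.

Yes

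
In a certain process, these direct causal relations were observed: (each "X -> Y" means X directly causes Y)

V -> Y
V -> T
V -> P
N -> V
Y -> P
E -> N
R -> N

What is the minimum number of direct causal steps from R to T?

3

Shortest chain: R → N → V → T.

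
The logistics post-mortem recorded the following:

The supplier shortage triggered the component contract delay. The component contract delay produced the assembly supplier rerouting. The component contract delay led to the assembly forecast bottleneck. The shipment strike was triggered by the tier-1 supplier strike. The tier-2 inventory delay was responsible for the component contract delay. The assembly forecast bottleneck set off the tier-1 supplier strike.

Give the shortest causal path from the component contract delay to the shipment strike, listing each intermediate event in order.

the component contract delay → the assembly forecast bottleneck → the tier-1 supplier strike → the shipment strike

the component contract delay → the assembly forecast bottleneck
the assembly forecast bottleneck → the tier-1 supplier strike
the tier-1 supplier strike → the shipment strike
Length: 3 steps.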